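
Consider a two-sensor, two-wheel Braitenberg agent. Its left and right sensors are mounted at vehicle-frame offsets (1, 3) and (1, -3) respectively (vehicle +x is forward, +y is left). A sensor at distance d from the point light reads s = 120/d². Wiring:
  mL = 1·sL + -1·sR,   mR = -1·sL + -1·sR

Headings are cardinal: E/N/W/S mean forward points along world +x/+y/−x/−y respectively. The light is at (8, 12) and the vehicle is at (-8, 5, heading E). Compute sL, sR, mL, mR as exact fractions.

120/241 24/65 2016/15665 -13584/15665

left sensor world pos  = (-7, 8); dL² = 241
right sensor world pos = (-7, 2); dR² = 325
sL = 120/241 = 120/241
sR = 120/325 = 24/65
mL = 1·sL + -1·sR = 2016/15665
mR = -1·sL + -1·sR = -13584/15665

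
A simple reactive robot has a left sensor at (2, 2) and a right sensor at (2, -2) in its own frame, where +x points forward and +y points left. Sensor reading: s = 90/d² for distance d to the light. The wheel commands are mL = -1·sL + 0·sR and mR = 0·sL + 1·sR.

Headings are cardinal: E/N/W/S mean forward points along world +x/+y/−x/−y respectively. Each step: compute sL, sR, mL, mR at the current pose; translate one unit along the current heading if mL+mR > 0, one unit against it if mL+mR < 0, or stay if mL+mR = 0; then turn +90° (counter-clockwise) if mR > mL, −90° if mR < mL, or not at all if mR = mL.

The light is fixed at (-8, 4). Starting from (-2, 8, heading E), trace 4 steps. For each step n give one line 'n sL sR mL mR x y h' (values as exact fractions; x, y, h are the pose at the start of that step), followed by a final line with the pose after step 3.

n=0: pose=(-2,8,E); sL=9/10, sR=45/34; mL=-9/10, mR=45/34; mL+mR=36/85 → advance +1; mR−mL=189/85 → turn +1·90°
n=1: pose=(-1,8,N); sL=90/61, sR=10/13; mL=-90/61, mR=10/13; mL+mR=-560/793 → advance -1; mR−mL=1780/793 → turn +1·90°
n=2: pose=(-1,7,W); sL=45/13, sR=9/5; mL=-45/13, mR=9/5; mL+mR=-108/65 → advance -1; mR−mL=342/65 → turn +1·90°
n=3: pose=(0,7,S); sL=90/101, sR=90/37; mL=-90/101, mR=90/37; mL+mR=5760/3737 → advance +1; mR−mL=12420/3737 → turn +1·90°

0 9/10 45/34 -9/10 45/34 -2 8 E
1 90/61 10/13 -90/61 10/13 -1 8 N
2 45/13 9/5 -45/13 9/5 -1 7 W
3 90/101 90/37 -90/101 90/37 0 7 S
final 0 6 E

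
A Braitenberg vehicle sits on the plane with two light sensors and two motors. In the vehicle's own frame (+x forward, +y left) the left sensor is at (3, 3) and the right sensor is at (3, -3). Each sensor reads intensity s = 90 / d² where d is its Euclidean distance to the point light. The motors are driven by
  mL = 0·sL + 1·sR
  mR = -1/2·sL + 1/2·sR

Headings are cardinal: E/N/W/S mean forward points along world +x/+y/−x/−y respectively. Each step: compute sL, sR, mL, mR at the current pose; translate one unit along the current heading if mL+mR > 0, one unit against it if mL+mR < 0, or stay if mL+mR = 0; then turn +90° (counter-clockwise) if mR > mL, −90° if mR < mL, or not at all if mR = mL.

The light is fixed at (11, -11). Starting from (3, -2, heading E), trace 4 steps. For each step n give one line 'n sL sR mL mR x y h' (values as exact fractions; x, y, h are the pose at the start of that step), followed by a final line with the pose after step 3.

n=0: pose=(3,-2,E); sL=90/169, sR=90/61; mL=90/61, mR=4860/10309; mL+mR=20070/10309 → advance +1; mR−mL=-10350/10309 → turn -1·90°
n=1: pose=(4,-2,S); sL=45/26, sR=45/68; mL=45/68, mR=-945/1768; mL+mR=225/1768 → advance +1; mR−mL=-2115/1768 → turn -1·90°
n=2: pose=(4,-3,W); sL=18/25, sR=90/221; mL=90/221, mR=-864/5525; mL+mR=1386/5525 → advance +1; mR−mL=-3114/5525 → turn -1·90°
n=3: pose=(3,-3,N); sL=45/121, sR=45/73; mL=45/73, mR=1080/8833; mL+mR=6525/8833 → advance +1; mR−mL=-4365/8833 → turn -1·90°

0 90/169 90/61 90/61 4860/10309 3 -2 E
1 45/26 45/68 45/68 -945/1768 4 -2 S
2 18/25 90/221 90/221 -864/5525 4 -3 W
3 45/121 45/73 45/73 1080/8833 3 -3 N
final 3 -2 E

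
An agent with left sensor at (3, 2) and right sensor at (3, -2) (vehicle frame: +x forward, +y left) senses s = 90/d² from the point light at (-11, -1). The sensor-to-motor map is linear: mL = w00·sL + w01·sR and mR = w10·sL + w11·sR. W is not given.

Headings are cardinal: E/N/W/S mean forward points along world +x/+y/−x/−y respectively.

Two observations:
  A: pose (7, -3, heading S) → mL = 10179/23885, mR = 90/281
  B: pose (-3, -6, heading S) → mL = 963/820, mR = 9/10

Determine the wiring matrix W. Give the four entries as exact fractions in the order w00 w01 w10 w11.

1/2 1 0 1

obs A: pose=(7,-3,S) → sL=18/85, sR=90/281, mL=10179/23885, mR=90/281
obs B: pose=(-3,-6,S) → sL=45/82, sR=9/10, mL=963/820, mR=9/10
sensor matrix S = [[18/85, 90/281], [45/82, 9/10]]; det S = 72576/4896425
solve [mL_A; mL_B] = S·[w00; w01] and [mR_A; mR_B] = S·[w10; w11]:
  w00 = 1/2, w01 = 1, w10 = 0, w11 = 1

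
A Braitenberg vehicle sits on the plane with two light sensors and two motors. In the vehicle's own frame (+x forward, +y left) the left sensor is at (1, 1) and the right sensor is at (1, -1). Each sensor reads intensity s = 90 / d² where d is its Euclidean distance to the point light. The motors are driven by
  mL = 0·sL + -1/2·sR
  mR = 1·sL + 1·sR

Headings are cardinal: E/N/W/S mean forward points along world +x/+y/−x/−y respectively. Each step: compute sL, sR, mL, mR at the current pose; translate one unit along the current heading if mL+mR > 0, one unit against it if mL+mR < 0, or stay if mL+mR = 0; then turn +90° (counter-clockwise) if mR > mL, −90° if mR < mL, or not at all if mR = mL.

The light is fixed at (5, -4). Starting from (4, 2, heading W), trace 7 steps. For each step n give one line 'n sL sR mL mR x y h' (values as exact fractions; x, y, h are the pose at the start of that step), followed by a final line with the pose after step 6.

0 90/29 90/53 -45/53 7380/1537 4 2 W
1 45/13 45/17 -45/34 1350/221 3 2 S
2 90/37 90/17 -45/17 4860/629 3 1 E
3 9/4 5/2 -5/4 19/4 4 1 N
4 90/29 90/53 -45/53 7380/1537 4 2 W
5 45/13 45/17 -45/34 1350/221 3 2 S
6 90/37 90/17 -45/17 4860/629 3 1 E
final 4 1 N

n=0: pose=(4,2,W); sL=90/29, sR=90/53; mL=-45/53, mR=7380/1537; mL+mR=6075/1537 → advance +1; mR−mL=8685/1537 → turn +1·90°
n=1: pose=(3,2,S); sL=45/13, sR=45/17; mL=-45/34, mR=1350/221; mL+mR=2115/442 → advance +1; mR−mL=3285/442 → turn +1·90°
n=2: pose=(3,1,E); sL=90/37, sR=90/17; mL=-45/17, mR=4860/629; mL+mR=3195/629 → advance +1; mR−mL=6525/629 → turn +1·90°
n=3: pose=(4,1,N); sL=9/4, sR=5/2; mL=-5/4, mR=19/4; mL+mR=7/2 → advance +1; mR−mL=6 → turn +1·90°
n=4: pose=(4,2,W); sL=90/29, sR=90/53; mL=-45/53, mR=7380/1537; mL+mR=6075/1537 → advance +1; mR−mL=8685/1537 → turn +1·90°
n=5: pose=(3,2,S); sL=45/13, sR=45/17; mL=-45/34, mR=1350/221; mL+mR=2115/442 → advance +1; mR−mL=3285/442 → turn +1·90°
n=6: pose=(3,1,E); sL=90/37, sR=90/17; mL=-45/17, mR=4860/629; mL+mR=3195/629 → advance +1; mR−mL=6525/629 → turn +1·90°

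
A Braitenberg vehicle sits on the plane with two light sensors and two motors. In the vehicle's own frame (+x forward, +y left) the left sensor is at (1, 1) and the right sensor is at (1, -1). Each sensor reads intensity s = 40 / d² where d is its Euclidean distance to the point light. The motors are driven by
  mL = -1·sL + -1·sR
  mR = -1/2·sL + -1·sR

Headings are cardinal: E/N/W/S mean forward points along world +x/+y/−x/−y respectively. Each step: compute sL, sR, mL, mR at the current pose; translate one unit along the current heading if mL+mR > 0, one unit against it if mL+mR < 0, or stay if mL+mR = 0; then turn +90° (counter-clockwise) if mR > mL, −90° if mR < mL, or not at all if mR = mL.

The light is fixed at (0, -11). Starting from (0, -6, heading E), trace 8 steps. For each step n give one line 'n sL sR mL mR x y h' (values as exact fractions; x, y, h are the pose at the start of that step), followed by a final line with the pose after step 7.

0 40/37 40/17 -2160/629 -1820/629 0 -6 E
1 1 10/9 -19/9 -29/18 -1 -6 N
2 40/13 40/29 -1680/377 -1100/377 -1 -7 W
3 4 4 -8 -6 0 -7 S
4 40/37 40/17 -2160/629 -1820/629 0 -6 E
5 1 10/9 -19/9 -29/18 -1 -6 N
6 40/13 40/29 -1680/377 -1100/377 -1 -7 W
7 4 4 -8 -6 0 -7 S
final 0 -6 E

n=0: pose=(0,-6,E); sL=40/37, sR=40/17; mL=-2160/629, mR=-1820/629; mL+mR=-3980/629 → advance -1; mR−mL=20/37 → turn +1·90°
n=1: pose=(-1,-6,N); sL=1, sR=10/9; mL=-19/9, mR=-29/18; mL+mR=-67/18 → advance -1; mR−mL=1/2 → turn +1·90°
n=2: pose=(-1,-7,W); sL=40/13, sR=40/29; mL=-1680/377, mR=-1100/377; mL+mR=-2780/377 → advance -1; mR−mL=20/13 → turn +1·90°
n=3: pose=(0,-7,S); sL=4, sR=4; mL=-8, mR=-6; mL+mR=-14 → advance -1; mR−mL=2 → turn +1·90°
n=4: pose=(0,-6,E); sL=40/37, sR=40/17; mL=-2160/629, mR=-1820/629; mL+mR=-3980/629 → advance -1; mR−mL=20/37 → turn +1·90°
n=5: pose=(-1,-6,N); sL=1, sR=10/9; mL=-19/9, mR=-29/18; mL+mR=-67/18 → advance -1; mR−mL=1/2 → turn +1·90°
n=6: pose=(-1,-7,W); sL=40/13, sR=40/29; mL=-1680/377, mR=-1100/377; mL+mR=-2780/377 → advance -1; mR−mL=20/13 → turn +1·90°
n=7: pose=(0,-7,S); sL=4, sR=4; mL=-8, mR=-6; mL+mR=-14 → advance -1; mR−mL=2 → turn +1·90°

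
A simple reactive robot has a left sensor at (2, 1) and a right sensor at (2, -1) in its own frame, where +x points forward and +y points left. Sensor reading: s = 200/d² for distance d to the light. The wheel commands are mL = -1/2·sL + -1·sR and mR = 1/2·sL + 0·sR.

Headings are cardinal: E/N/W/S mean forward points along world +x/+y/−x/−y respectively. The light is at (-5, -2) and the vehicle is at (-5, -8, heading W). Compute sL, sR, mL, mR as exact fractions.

200/53 200/29 -13500/1537 100/53

left sensor world pos  = (-7, -9); dL² = 53
right sensor world pos = (-7, -7); dR² = 29
sL = 200/53 = 200/53
sR = 200/29 = 200/29
mL = -1/2·sL + -1·sR = -13500/1537
mR = 1/2·sL + 0·sR = 100/53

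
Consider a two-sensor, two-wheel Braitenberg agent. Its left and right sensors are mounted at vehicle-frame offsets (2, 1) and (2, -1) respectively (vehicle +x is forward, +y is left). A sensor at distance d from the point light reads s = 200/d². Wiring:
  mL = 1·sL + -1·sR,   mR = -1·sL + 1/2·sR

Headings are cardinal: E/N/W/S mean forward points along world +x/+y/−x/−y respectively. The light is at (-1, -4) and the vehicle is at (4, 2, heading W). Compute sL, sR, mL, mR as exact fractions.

left sensor world pos  = (2, 1); dL² = 34
right sensor world pos = (2, 3); dR² = 58
sL = 200/34 = 100/17
sR = 200/58 = 100/29
mL = 1·sL + -1·sR = 1200/493
mR = -1·sL + 1/2·sR = -2050/493

100/17 100/29 1200/493 -2050/493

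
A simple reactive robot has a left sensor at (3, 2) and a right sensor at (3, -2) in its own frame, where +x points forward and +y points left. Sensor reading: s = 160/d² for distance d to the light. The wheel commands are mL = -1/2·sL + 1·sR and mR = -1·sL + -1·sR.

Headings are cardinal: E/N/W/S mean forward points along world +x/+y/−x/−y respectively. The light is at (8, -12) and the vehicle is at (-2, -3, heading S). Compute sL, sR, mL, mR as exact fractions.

8/5 8/9 4/45 -112/45

left sensor world pos  = (0, -6); dL² = 100
right sensor world pos = (-4, -6); dR² = 180
sL = 160/100 = 8/5
sR = 160/180 = 8/9
mL = -1/2·sL + 1·sR = 4/45
mR = -1·sL + -1·sR = -112/45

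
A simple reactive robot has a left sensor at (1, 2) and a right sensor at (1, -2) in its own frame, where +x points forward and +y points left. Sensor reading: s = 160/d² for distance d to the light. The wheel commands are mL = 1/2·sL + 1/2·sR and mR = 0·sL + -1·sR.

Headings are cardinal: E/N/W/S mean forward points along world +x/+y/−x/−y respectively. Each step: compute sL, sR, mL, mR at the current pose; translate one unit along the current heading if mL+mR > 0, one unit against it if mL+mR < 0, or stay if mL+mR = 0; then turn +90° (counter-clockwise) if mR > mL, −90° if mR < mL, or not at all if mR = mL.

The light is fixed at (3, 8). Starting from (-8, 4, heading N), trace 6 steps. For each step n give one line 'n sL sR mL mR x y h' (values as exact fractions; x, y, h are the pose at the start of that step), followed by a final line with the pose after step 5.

n=0: pose=(-8,4,N); sL=80/89, sR=16/9; mL=1072/801, mR=-16/9; mL+mR=-352/801 → advance -1; mR−mL=-832/267 → turn -1·90°
n=1: pose=(-8,3,E); sL=160/109, sR=160/149; mL=20640/16241, mR=-160/149; mL+mR=3200/16241 → advance +1; mR−mL=-38080/16241 → turn -1·90°
n=2: pose=(-7,3,S); sL=8/5, sR=8/9; mL=56/45, mR=-8/9; mL+mR=16/45 → advance +1; mR−mL=-32/15 → turn -1·90°
n=3: pose=(-7,2,W); sL=32/37, sR=160/137; mL=5152/5069, mR=-160/137; mL+mR=-768/5069 → advance -1; mR−mL=-11072/5069 → turn -1·90°
n=4: pose=(-6,2,N); sL=80/73, sR=80/37; mL=4400/2701, mR=-80/37; mL+mR=-1440/2701 → advance -1; mR−mL=-10240/2701 → turn -1·90°
n=5: pose=(-6,1,E); sL=160/89, sR=32/29; mL=3744/2581, mR=-32/29; mL+mR=896/2581 → advance +1; mR−mL=-6592/2581 → turn -1·90°

0 80/89 16/9 1072/801 -16/9 -8 4 N
1 160/109 160/149 20640/16241 -160/149 -8 3 E
2 8/5 8/9 56/45 -8/9 -7 3 S
3 32/37 160/137 5152/5069 -160/137 -7 2 W
4 80/73 80/37 4400/2701 -80/37 -6 2 N
5 160/89 32/29 3744/2581 -32/29 -6 1 E
final -5 1 S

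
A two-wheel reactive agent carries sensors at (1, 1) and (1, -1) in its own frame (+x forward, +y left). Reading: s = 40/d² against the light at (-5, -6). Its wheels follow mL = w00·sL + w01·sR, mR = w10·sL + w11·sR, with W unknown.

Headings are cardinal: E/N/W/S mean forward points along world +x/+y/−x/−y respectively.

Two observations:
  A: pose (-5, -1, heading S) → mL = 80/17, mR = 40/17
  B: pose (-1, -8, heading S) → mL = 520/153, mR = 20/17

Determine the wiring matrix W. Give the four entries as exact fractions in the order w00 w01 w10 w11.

obs A: pose=(-5,-1,S) → sL=40/17, sR=40/17, mL=80/17, mR=40/17
obs B: pose=(-1,-8,S) → sL=20/17, sR=20/9, mL=520/153, mR=20/17
sensor matrix S = [[40/17, 40/17], [20/17, 20/9]]; det S = 6400/2601
solve [mL_A; mL_B] = S·[w00; w01] and [mR_A; mR_B] = S·[w10; w11]:
  w00 = 1, w01 = 1, w10 = 1, w11 = 0

1 1 1 0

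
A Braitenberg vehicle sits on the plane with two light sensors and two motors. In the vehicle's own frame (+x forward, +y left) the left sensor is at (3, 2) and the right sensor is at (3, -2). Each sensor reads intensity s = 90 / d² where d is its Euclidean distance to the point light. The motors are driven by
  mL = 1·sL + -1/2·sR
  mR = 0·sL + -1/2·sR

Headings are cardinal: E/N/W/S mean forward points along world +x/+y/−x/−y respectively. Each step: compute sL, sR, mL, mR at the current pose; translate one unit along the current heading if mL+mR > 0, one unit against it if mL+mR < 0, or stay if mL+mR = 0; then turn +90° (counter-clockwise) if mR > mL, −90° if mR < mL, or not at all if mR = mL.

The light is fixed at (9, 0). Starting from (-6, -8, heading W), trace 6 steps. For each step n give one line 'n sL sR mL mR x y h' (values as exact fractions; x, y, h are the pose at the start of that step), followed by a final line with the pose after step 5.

n=0: pose=(-6,-8,W); sL=45/212, sR=1/4; mL=37/424, mR=-1/8; mL+mR=-2/53 → advance -1; mR−mL=-45/212 → turn -1·90°
n=1: pose=(-5,-8,N); sL=90/281, sR=90/169; mL=2565/47489, mR=-45/169; mL+mR=-10080/47489 → advance -1; mR−mL=-90/281 → turn -1·90°
n=2: pose=(-5,-9,E); sL=9/17, sR=45/121; mL=1413/4114, mR=-45/242; mL+mR=324/2057 → advance +1; mR−mL=-9/17 → turn -1·90°
n=3: pose=(-4,-9,S); sL=18/53, sR=10/41; mL=473/2173, mR=-5/41; mL+mR=208/2173 → advance +1; mR−mL=-18/53 → turn -1·90°
n=4: pose=(-4,-10,W); sL=9/40, sR=9/32; mL=27/320, mR=-9/64; mL+mR=-9/160 → advance -1; mR−mL=-9/40 → turn -1·90°
n=5: pose=(-3,-10,N); sL=18/49, sR=90/149; mL=477/7301, mR=-45/149; mL+mR=-1728/7301 → advance -1; mR−mL=-18/49 → turn -1·90°

0 45/212 1/4 37/424 -1/8 -6 -8 W
1 90/281 90/169 2565/47489 -45/169 -5 -8 N
2 9/17 45/121 1413/4114 -45/242 -5 -9 E
3 18/53 10/41 473/2173 -5/41 -4 -9 S
4 9/40 9/32 27/320 -9/64 -4 -10 W
5 18/49 90/149 477/7301 -45/149 -3 -10 N
final -3 -11 E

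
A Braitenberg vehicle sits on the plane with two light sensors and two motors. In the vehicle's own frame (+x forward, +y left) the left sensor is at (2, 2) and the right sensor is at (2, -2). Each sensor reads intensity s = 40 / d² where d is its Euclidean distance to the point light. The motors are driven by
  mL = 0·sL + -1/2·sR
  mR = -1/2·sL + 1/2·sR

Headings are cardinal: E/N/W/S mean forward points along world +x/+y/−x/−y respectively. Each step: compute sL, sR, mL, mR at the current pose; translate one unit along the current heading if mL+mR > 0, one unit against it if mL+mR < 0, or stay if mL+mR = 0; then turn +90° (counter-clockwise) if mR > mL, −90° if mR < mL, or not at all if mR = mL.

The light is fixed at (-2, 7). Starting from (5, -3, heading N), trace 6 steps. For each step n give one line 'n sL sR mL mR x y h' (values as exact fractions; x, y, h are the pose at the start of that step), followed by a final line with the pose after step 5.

n=0: pose=(5,-3,N); sL=40/89, sR=8/29; mL=-4/29, mR=-224/2581; mL+mR=-20/89 → advance -1; mR−mL=132/2581 → turn +1·90°
n=1: pose=(5,-4,W); sL=20/97, sR=20/53; mL=-10/53, mR=440/5141; mL+mR=-10/97 → advance -1; mR−mL=1410/5141 → turn +1·90°
n=2: pose=(6,-4,S); sL=40/269, sR=8/41; mL=-4/41, mR=256/11029; mL+mR=-20/269 → advance -1; mR−mL=1332/11029 → turn +1·90°
n=3: pose=(6,-3,E); sL=10/41, sR=10/61; mL=-5/61, mR=-100/2501; mL+mR=-5/41 → advance -1; mR−mL=105/2501 → turn +1·90°
n=4: pose=(5,-3,N); sL=40/89, sR=8/29; mL=-4/29, mR=-224/2581; mL+mR=-20/89 → advance -1; mR−mL=132/2581 → turn +1·90°
n=5: pose=(5,-4,W); sL=20/97, sR=20/53; mL=-10/53, mR=440/5141; mL+mR=-10/97 → advance -1; mR−mL=1410/5141 → turn +1·90°

0 40/89 8/29 -4/29 -224/2581 5 -3 N
1 20/97 20/53 -10/53 440/5141 5 -4 W
2 40/269 8/41 -4/41 256/11029 6 -4 S
3 10/41 10/61 -5/61 -100/2501 6 -3 E
4 40/89 8/29 -4/29 -224/2581 5 -3 N
5 20/97 20/53 -10/53 440/5141 5 -4 W
final 6 -4 S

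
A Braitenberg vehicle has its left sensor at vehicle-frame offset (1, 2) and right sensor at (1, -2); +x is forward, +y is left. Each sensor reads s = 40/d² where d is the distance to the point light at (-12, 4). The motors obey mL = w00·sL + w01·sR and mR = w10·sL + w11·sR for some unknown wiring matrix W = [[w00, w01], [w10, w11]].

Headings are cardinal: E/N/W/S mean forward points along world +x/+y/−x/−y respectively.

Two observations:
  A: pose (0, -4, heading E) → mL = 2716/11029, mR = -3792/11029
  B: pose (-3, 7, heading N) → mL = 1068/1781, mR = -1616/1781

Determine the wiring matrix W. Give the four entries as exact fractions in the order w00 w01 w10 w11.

1/2 1 -1 -1

obs A: pose=(0,-4,E) → sL=8/41, sR=40/269, mL=2716/11029, mR=-3792/11029
obs B: pose=(-3,7,N) → sL=8/13, sR=40/137, mL=1068/1781, mR=-1616/1781
sensor matrix S = [[8/41, 40/269], [8/13, 40/137]]; det S = -678400/19642649
solve [mL_A; mL_B] = S·[w00; w01] and [mR_A; mR_B] = S·[w10; w11]:
  w00 = 1/2, w01 = 1, w10 = -1, w11 = -1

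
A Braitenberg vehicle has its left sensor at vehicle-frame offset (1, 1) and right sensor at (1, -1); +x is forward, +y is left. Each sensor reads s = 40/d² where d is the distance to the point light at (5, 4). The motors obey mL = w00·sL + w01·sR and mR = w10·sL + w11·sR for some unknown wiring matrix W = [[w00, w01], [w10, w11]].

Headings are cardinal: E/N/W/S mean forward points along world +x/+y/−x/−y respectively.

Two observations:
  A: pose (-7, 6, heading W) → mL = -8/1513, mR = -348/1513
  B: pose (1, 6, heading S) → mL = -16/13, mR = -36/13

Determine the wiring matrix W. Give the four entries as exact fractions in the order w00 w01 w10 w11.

-1/2 1/2 -1/2 -1/2

obs A: pose=(-7,6,W) → sL=4/17, sR=20/89, mL=-8/1513, mR=-348/1513
obs B: pose=(1,6,S) → sL=4, sR=20/13, mL=-16/13, mR=-36/13
sensor matrix S = [[4/17, 20/89], [4, 20/13]]; det S = -10560/19669
solve [mL_A; mL_B] = S·[w00; w01] and [mR_A; mR_B] = S·[w10; w11]:
  w00 = -1/2, w01 = 1/2, w10 = -1/2, w11 = -1/2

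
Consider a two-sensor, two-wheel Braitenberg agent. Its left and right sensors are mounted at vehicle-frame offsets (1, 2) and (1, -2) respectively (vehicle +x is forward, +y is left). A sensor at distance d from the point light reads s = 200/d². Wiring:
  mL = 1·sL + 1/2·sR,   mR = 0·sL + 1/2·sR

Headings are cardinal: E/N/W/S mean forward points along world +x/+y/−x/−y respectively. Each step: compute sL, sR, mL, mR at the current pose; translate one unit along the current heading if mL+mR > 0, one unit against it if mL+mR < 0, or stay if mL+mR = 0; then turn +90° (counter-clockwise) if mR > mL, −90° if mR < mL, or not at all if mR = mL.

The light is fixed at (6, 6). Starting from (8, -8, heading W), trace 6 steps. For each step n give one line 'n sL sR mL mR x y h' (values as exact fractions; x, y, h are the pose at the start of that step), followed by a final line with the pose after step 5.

n=0: pose=(8,-8,W); sL=200/257, sR=40/29; mL=10940/7453, mR=20/29; mL+mR=16080/7453 → advance +1; mR−mL=-200/257 → turn -1·90°
n=1: pose=(7,-8,N); sL=20/17, sR=100/89; mL=2630/1513, mR=50/89; mL+mR=3480/1513 → advance +1; mR−mL=-20/17 → turn -1·90°
n=2: pose=(7,-7,E); sL=8/5, sR=200/229; mL=2332/1145, mR=100/229; mL+mR=2832/1145 → advance +1; mR−mL=-8/5 → turn -1·90°
n=3: pose=(8,-7,S); sL=50/53, sR=50/49; mL=3775/2597, mR=25/49; mL+mR=5100/2597 → advance +1; mR−mL=-50/53 → turn -1·90°
n=4: pose=(8,-8,W); sL=200/257, sR=40/29; mL=10940/7453, mR=20/29; mL+mR=16080/7453 → advance +1; mR−mL=-200/257 → turn -1·90°
n=5: pose=(7,-8,N); sL=20/17, sR=100/89; mL=2630/1513, mR=50/89; mL+mR=3480/1513 → advance +1; mR−mL=-20/17 → turn -1·90°

0 200/257 40/29 10940/7453 20/29 8 -8 W
1 20/17 100/89 2630/1513 50/89 7 -8 N
2 8/5 200/229 2332/1145 100/229 7 -7 E
3 50/53 50/49 3775/2597 25/49 8 -7 S
4 200/257 40/29 10940/7453 20/29 8 -8 W
5 20/17 100/89 2630/1513 50/89 7 -8 N
final 7 -7 E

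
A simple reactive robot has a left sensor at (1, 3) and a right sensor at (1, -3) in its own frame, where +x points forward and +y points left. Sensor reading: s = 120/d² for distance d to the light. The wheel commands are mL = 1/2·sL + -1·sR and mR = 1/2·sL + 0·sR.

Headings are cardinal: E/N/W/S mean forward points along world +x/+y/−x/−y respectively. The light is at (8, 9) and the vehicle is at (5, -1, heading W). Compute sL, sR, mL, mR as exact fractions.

24/37 24/13 -732/481 12/37

left sensor world pos  = (4, -4); dL² = 185
right sensor world pos = (4, 2); dR² = 65
sL = 120/185 = 24/37
sR = 120/65 = 24/13
mL = 1/2·sL + -1·sR = -732/481
mR = 1/2·sL + 0·sR = 12/37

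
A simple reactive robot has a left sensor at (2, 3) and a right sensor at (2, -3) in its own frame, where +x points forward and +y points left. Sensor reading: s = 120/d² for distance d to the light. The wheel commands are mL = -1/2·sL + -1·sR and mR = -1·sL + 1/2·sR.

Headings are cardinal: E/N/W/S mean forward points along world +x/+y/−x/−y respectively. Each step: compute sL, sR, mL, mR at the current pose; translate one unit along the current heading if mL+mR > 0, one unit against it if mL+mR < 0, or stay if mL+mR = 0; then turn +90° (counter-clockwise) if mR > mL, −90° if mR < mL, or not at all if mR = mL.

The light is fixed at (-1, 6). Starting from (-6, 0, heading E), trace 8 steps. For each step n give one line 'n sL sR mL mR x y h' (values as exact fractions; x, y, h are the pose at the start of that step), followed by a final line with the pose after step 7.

0 20/3 4/3 -14/3 -6 -6 0 E
1 120/73 24/29 -3492/2117 -2604/2117 -7 0 S
2 6 3/2 -9/2 -21/4 -7 1 E
3 24/13 120/149 -3348/1937 -2796/1937 -8 1 S
4 60/13 60/37 -1890/481 -1830/481 -8 2 E
5 24/25 120/29 -3348/725 804/725 -9 2 N
6 30/41 15/13 -810/533 -165/1066 -9 1 W
7 24/13 120/149 -3348/1937 -2796/1937 -8 1 S
final -8 2 E

n=0: pose=(-6,0,E); sL=20/3, sR=4/3; mL=-14/3, mR=-6; mL+mR=-32/3 → advance -1; mR−mL=-4/3 → turn -1·90°
n=1: pose=(-7,0,S); sL=120/73, sR=24/29; mL=-3492/2117, mR=-2604/2117; mL+mR=-6096/2117 → advance -1; mR−mL=888/2117 → turn +1·90°
n=2: pose=(-7,1,E); sL=6, sR=3/2; mL=-9/2, mR=-21/4; mL+mR=-39/4 → advance -1; mR−mL=-3/4 → turn -1·90°
n=3: pose=(-8,1,S); sL=24/13, sR=120/149; mL=-3348/1937, mR=-2796/1937; mL+mR=-6144/1937 → advance -1; mR−mL=552/1937 → turn +1·90°
n=4: pose=(-8,2,E); sL=60/13, sR=60/37; mL=-1890/481, mR=-1830/481; mL+mR=-3720/481 → advance -1; mR−mL=60/481 → turn +1·90°
n=5: pose=(-9,2,N); sL=24/25, sR=120/29; mL=-3348/725, mR=804/725; mL+mR=-2544/725 → advance -1; mR−mL=4152/725 → turn +1·90°
n=6: pose=(-9,1,W); sL=30/41, sR=15/13; mL=-810/533, mR=-165/1066; mL+mR=-1785/1066 → advance -1; mR−mL=1455/1066 → turn +1·90°
n=7: pose=(-8,1,S); sL=24/13, sR=120/149; mL=-3348/1937, mR=-2796/1937; mL+mR=-6144/1937 → advance -1; mR−mL=552/1937 → turn +1·90°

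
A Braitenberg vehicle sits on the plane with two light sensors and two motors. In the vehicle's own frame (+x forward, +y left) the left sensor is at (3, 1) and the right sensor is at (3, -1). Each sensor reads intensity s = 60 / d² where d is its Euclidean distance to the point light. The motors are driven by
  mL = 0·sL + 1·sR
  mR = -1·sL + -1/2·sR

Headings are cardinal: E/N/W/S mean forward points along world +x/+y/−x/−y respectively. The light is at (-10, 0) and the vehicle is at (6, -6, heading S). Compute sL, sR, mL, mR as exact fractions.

left sensor world pos  = (7, -9); dL² = 370
right sensor world pos = (5, -9); dR² = 306
sL = 60/370 = 6/37
sR = 60/306 = 10/51
mL = 0·sL + 1·sR = 10/51
mR = -1·sL + -1/2·sR = -491/1887

6/37 10/51 10/51 -491/1887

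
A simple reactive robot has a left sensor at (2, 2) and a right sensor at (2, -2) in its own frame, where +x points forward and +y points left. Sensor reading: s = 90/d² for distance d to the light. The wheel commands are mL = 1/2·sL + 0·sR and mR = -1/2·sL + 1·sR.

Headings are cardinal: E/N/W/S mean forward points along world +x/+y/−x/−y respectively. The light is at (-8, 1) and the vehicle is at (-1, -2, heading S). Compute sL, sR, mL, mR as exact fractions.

45/53 9/5 45/106 729/530

left sensor world pos  = (1, -4); dL² = 106
right sensor world pos = (-3, -4); dR² = 50
sL = 90/106 = 45/53
sR = 90/50 = 9/5
mL = 1/2·sL + 0·sR = 45/106
mR = -1/2·sL + 1·sR = 729/530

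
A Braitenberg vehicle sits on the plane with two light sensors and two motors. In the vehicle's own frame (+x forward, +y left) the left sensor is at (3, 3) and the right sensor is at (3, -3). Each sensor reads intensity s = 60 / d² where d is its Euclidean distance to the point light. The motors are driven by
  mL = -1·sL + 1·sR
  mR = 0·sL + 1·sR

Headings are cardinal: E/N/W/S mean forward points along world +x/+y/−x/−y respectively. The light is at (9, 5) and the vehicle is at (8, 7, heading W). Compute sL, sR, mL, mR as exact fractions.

60/17 60/41 -1440/697 60/41

left sensor world pos  = (5, 4); dL² = 17
right sensor world pos = (5, 10); dR² = 41
sL = 60/17 = 60/17
sR = 60/41 = 60/41
mL = -1·sL + 1·sR = -1440/697
mR = 0·sL + 1·sR = 60/41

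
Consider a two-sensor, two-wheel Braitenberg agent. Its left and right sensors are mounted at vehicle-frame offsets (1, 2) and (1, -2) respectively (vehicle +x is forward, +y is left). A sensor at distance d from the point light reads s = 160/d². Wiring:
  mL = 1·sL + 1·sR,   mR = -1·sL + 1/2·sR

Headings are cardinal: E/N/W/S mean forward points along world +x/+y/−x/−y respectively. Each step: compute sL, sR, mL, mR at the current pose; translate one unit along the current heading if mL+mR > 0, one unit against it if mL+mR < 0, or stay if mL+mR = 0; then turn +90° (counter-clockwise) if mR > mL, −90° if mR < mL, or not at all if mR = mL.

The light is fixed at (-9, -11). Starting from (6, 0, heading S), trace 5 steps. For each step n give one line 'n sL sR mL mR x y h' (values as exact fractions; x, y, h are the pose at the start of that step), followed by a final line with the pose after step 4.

0 160/389 160/269 105280/104641 -11920/104641 6 0 S
1 8/13 8/17 240/221 -84/221 6 -1 W
2 32/53 160/377 20544/19981 -7824/19981 5 -1 N
3 80/197 80/153 28000/30141 -4360/30141 5 0 E
4 160/389 160/269 105280/104641 -11920/104641 6 0 S
final 6 -1 W

n=0: pose=(6,0,S); sL=160/389, sR=160/269; mL=105280/104641, mR=-11920/104641; mL+mR=240/269 → advance +1; mR−mL=-117200/104641 → turn -1·90°
n=1: pose=(6,-1,W); sL=8/13, sR=8/17; mL=240/221, mR=-84/221; mL+mR=12/17 → advance +1; mR−mL=-324/221 → turn -1·90°
n=2: pose=(5,-1,N); sL=32/53, sR=160/377; mL=20544/19981, mR=-7824/19981; mL+mR=240/377 → advance +1; mR−mL=-28368/19981 → turn -1·90°
n=3: pose=(5,0,E); sL=80/197, sR=80/153; mL=28000/30141, mR=-4360/30141; mL+mR=40/51 → advance +1; mR−mL=-32360/30141 → turn -1·90°
n=4: pose=(6,0,S); sL=160/389, sR=160/269; mL=105280/104641, mR=-11920/104641; mL+mR=240/269 → advance +1; mR−mL=-117200/104641 → turn -1·90°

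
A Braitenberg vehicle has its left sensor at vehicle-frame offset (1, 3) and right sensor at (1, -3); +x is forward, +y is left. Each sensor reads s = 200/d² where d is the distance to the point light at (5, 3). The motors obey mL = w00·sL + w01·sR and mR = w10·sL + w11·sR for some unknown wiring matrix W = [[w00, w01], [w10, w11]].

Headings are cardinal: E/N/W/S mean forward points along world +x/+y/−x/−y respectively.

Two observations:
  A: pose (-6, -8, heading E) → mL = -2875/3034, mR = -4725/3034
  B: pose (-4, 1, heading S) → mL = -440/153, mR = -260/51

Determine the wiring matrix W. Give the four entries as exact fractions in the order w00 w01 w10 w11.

obs A: pose=(-6,-8,E) → sL=50/41, sR=25/37, mL=-2875/3034, mR=-4725/3034
obs B: pose=(-4,1,S) → sL=40/9, sR=200/153, mL=-440/153, mR=-260/51
sensor matrix S = [[50/41, 25/37], [40/9, 200/153]]; det S = -109000/77367
solve [mL_A; mL_B] = S·[w00; w01] and [mR_A; mR_B] = S·[w10; w11]:
  w00 = -1/2, w01 = -1/2, w10 = -1, w11 = -1/2

-1/2 -1/2 -1 -1/2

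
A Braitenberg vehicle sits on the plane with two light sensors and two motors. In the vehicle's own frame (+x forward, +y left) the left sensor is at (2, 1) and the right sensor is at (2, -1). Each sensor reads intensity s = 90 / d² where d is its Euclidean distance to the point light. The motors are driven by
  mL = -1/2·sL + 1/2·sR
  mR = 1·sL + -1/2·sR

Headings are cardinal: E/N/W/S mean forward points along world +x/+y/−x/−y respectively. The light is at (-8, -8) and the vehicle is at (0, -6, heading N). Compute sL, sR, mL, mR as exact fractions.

left sensor world pos  = (-1, -4); dL² = 65
right sensor world pos = (1, -4); dR² = 97
sL = 90/65 = 18/13
sR = 90/97 = 90/97
mL = -1/2·sL + 1/2·sR = -288/1261
mR = 1·sL + -1/2·sR = 1161/1261

18/13 90/97 -288/1261 1161/1261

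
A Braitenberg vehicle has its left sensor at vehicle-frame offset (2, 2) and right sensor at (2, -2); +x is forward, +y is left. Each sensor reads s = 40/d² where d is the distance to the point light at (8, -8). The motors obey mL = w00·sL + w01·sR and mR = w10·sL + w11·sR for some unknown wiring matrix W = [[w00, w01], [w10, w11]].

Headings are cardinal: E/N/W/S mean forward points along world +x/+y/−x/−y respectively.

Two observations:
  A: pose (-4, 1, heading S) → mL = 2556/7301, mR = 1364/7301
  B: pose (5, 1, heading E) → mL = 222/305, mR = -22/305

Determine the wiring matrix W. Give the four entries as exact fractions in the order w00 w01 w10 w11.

1 1/2 1 -1/2

obs A: pose=(-4,1,S) → sL=40/149, sR=8/49, mL=2556/7301, mR=1364/7301
obs B: pose=(5,1,E) → sL=20/61, sR=4/5, mL=222/305, mR=-22/305
sensor matrix S = [[40/149, 8/49], [20/61, 4/5]]; det S = 71808/445361
solve [mL_A; mL_B] = S·[w00; w01] and [mR_A; mR_B] = S·[w10; w11]:
  w00 = 1, w01 = 1/2, w10 = 1, w11 = -1/2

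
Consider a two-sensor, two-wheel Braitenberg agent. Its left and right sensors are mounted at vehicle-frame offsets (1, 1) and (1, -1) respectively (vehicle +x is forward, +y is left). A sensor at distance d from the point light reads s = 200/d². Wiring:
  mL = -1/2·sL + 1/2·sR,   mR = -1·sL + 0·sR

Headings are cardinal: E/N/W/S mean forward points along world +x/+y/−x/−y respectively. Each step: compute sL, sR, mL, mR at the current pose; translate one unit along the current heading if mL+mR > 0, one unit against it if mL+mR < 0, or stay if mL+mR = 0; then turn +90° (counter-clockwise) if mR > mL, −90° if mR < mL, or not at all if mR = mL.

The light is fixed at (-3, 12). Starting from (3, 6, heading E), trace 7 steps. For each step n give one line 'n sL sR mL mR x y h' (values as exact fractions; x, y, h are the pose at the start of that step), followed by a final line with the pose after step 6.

0 100/37 100/49 -600/1813 -100/37 3 6 E
1 40/17 40/13 80/221 -40/17 2 6 S
2 50/13 25/4 125/104 -50/13 2 7 W
3 200/41 40/13 -480/533 -200/41 3 7 N
4 100/37 100/49 -600/1813 -100/37 3 6 E
5 40/17 40/13 80/221 -40/17 2 6 S
6 50/13 25/4 125/104 -50/13 2 7 W
final 3 7 N

n=0: pose=(3,6,E); sL=100/37, sR=100/49; mL=-600/1813, mR=-100/37; mL+mR=-5500/1813 → advance -1; mR−mL=-4300/1813 → turn -1·90°
n=1: pose=(2,6,S); sL=40/17, sR=40/13; mL=80/221, mR=-40/17; mL+mR=-440/221 → advance -1; mR−mL=-600/221 → turn -1·90°
n=2: pose=(2,7,W); sL=50/13, sR=25/4; mL=125/104, mR=-50/13; mL+mR=-275/104 → advance -1; mR−mL=-525/104 → turn -1·90°
n=3: pose=(3,7,N); sL=200/41, sR=40/13; mL=-480/533, mR=-200/41; mL+mR=-3080/533 → advance -1; mR−mL=-2120/533 → turn -1·90°
n=4: pose=(3,6,E); sL=100/37, sR=100/49; mL=-600/1813, mR=-100/37; mL+mR=-5500/1813 → advance -1; mR−mL=-4300/1813 → turn -1·90°
n=5: pose=(2,6,S); sL=40/17, sR=40/13; mL=80/221, mR=-40/17; mL+mR=-440/221 → advance -1; mR−mL=-600/221 → turn -1·90°
n=6: pose=(2,7,W); sL=50/13, sR=25/4; mL=125/104, mR=-50/13; mL+mR=-275/104 → advance -1; mR−mL=-525/104 → turn -1·90°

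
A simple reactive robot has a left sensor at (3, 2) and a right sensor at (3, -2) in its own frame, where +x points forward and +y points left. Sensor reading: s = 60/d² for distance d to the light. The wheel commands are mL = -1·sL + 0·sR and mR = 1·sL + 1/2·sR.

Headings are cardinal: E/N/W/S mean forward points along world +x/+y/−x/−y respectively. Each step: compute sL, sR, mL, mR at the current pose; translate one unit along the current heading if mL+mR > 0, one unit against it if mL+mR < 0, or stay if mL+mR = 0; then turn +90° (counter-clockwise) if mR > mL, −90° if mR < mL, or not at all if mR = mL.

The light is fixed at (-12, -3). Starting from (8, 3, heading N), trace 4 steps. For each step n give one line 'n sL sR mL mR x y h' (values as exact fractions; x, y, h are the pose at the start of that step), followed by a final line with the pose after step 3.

0 4/27 12/113 -4/27 614/3051 8 3 N
1 30/157 6/37 -30/157 1581/5809 8 4 W
2 60/457 12/61 -60/457 6402/27877 7 4 S
3 15/137 3/25 -15/137 1161/6850 7 3 E
final 8 3 N

n=0: pose=(8,3,N); sL=4/27, sR=12/113; mL=-4/27, mR=614/3051; mL+mR=6/113 → advance +1; mR−mL=1066/3051 → turn +1·90°
n=1: pose=(8,4,W); sL=30/157, sR=6/37; mL=-30/157, mR=1581/5809; mL+mR=3/37 → advance +1; mR−mL=2691/5809 → turn +1·90°
n=2: pose=(7,4,S); sL=60/457, sR=12/61; mL=-60/457, mR=6402/27877; mL+mR=6/61 → advance +1; mR−mL=10062/27877 → turn +1·90°
n=3: pose=(7,3,E); sL=15/137, sR=3/25; mL=-15/137, mR=1161/6850; mL+mR=3/50 → advance +1; mR−mL=1911/6850 → turn +1·90°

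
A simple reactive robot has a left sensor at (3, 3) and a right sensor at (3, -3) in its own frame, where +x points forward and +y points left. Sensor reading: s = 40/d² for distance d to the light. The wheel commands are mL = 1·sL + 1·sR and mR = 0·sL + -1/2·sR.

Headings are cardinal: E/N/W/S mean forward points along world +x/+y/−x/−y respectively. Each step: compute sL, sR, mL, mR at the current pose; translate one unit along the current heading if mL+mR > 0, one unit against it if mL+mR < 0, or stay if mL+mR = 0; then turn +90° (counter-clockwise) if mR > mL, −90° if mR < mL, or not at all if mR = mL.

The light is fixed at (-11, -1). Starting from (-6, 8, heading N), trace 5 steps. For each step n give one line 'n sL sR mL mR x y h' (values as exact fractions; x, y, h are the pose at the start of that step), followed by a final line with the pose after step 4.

n=0: pose=(-6,8,N); sL=10/37, sR=5/26; mL=445/962, mR=-5/52; mL+mR=705/1924 → advance +1; mR−mL=-1075/1924 → turn -1·90°
n=1: pose=(-6,9,E); sL=40/233, sR=40/113; mL=13840/26329, mR=-20/113; mL+mR=9180/26329 → advance +1; mR−mL=-18500/26329 → turn -1·90°
n=2: pose=(-5,9,S); sL=4/13, sR=20/29; mL=376/377, mR=-10/29; mL+mR=246/377 → advance +1; mR−mL=-506/377 → turn -1·90°
n=3: pose=(-5,8,W); sL=8/9, sR=40/153; mL=176/153, mR=-20/153; mL+mR=52/51 → advance +1; mR−mL=-196/153 → turn -1·90°
n=4: pose=(-6,8,N); sL=10/37, sR=5/26; mL=445/962, mR=-5/52; mL+mR=705/1924 → advance +1; mR−mL=-1075/1924 → turn -1·90°

0 10/37 5/26 445/962 -5/52 -6 8 N
1 40/233 40/113 13840/26329 -20/113 -6 9 E
2 4/13 20/29 376/377 -10/29 -5 9 S
3 8/9 40/153 176/153 -20/153 -5 8 W
4 10/37 5/26 445/962 -5/52 -6 8 N
final -6 9 E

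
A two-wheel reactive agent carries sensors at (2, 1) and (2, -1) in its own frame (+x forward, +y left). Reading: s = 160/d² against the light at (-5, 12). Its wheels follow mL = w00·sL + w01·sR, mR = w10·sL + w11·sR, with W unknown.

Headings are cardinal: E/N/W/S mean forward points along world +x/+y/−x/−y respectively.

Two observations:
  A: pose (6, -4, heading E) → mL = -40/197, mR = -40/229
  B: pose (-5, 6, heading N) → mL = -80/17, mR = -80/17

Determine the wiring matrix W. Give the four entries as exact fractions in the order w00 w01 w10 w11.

obs A: pose=(6,-4,E) → sL=80/197, sR=80/229, mL=-40/197, mR=-40/229
obs B: pose=(-5,6,N) → sL=160/17, sR=160/17, mL=-80/17, mR=-80/17
sensor matrix S = [[80/197, 80/229], [160/17, 160/17]]; det S = 409600/766921
solve [mL_A; mL_B] = S·[w00; w01] and [mR_A; mR_B] = S·[w10; w11]:
  w00 = -1/2, w01 = 0, w10 = 0, w11 = -1/2

-1/2 0 0 -1/2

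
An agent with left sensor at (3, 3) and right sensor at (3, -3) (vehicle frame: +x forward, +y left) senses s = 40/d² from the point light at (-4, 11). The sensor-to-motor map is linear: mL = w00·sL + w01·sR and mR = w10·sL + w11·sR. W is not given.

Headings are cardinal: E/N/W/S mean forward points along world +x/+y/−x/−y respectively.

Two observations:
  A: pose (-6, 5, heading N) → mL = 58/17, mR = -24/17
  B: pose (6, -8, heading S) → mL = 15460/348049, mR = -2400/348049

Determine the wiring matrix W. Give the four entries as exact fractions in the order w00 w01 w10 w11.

-1/2 1 1/2 -1/2

obs A: pose=(-6,5,N) → sL=20/17, sR=4, mL=58/17, mR=-24/17
obs B: pose=(6,-8,S) → sL=40/653, sR=40/533, mL=15460/348049, mR=-2400/348049
sensor matrix S = [[20/17, 4], [40/653, 40/533]]; det S = -927360/5916833
solve [mL_A; mL_B] = S·[w00; w01] and [mR_A; mR_B] = S·[w10; w11]:
  w00 = -1/2, w01 = 1, w10 = 1/2, w11 = -1/2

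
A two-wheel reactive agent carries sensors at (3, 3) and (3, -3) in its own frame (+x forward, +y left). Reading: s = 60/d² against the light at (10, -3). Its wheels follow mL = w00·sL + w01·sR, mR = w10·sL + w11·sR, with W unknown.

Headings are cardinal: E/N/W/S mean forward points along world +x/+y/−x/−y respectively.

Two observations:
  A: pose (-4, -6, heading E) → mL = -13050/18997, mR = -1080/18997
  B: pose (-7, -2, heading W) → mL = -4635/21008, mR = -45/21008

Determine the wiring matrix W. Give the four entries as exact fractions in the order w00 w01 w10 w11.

obs A: pose=(-4,-6,E) → sL=60/121, sR=60/157, mL=-13050/18997, mR=-1080/18997
obs B: pose=(-7,-2,W) → sL=15/101, sR=15/104, mL=-4635/21008, mR=-45/21008
sensor matrix S = [[60/121, 60/157], [15/101, 15/104]]; det S = 736425/49886122
solve [mL_A; mL_B] = S·[w00; w01] and [mR_A; mR_B] = S·[w10; w11]:
  w00 = -1, w01 = -1/2, w10 = -1/2, w11 = 1/2

-1 -1/2 -1/2 1/2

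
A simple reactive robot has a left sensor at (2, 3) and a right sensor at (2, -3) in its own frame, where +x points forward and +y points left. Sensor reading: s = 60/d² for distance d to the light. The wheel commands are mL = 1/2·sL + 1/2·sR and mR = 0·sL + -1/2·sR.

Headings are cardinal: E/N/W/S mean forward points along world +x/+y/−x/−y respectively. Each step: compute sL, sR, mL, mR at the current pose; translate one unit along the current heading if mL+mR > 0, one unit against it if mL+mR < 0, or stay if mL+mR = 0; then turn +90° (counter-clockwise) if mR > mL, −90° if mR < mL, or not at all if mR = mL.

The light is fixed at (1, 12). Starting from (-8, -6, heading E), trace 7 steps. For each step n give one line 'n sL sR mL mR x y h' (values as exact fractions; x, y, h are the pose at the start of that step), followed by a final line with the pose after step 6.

n=0: pose=(-8,-6,E); sL=30/137, sR=6/49; mL=1146/6713, mR=-3/49; mL+mR=15/137 → advance +1; mR−mL=-1557/6713 → turn -1·90°
n=1: pose=(-7,-6,S); sL=12/85, sR=60/521; mL=5676/44285, mR=-30/521; mL+mR=6/85 → advance +1; mR−mL=-8226/44285 → turn -1·90°
n=2: pose=(-7,-7,W); sL=15/146, sR=15/89; mL=3525/25988, mR=-15/178; mL+mR=15/292 → advance +1; mR−mL=-5715/25988 → turn -1·90°
n=3: pose=(-8,-7,N); sL=60/433, sR=12/65; mL=4548/28145, mR=-6/65; mL+mR=30/433 → advance +1; mR−mL=-7146/28145 → turn -1·90°
n=4: pose=(-8,-6,E); sL=30/137, sR=6/49; mL=1146/6713, mR=-3/49; mL+mR=15/137 → advance +1; mR−mL=-1557/6713 → turn -1·90°
n=5: pose=(-7,-6,S); sL=12/85, sR=60/521; mL=5676/44285, mR=-30/521; mL+mR=6/85 → advance +1; mR−mL=-8226/44285 → turn -1·90°
n=6: pose=(-7,-7,W); sL=15/146, sR=15/89; mL=3525/25988, mR=-15/178; mL+mR=15/292 → advance +1; mR−mL=-5715/25988 → turn -1·90°

0 30/137 6/49 1146/6713 -3/49 -8 -6 E
1 12/85 60/521 5676/44285 -30/521 -7 -6 S
2 15/146 15/89 3525/25988 -15/178 -7 -7 W
3 60/433 12/65 4548/28145 -6/65 -8 -7 N
4 30/137 6/49 1146/6713 -3/49 -8 -6 E
5 12/85 60/521 5676/44285 -30/521 -7 -6 S
6 15/146 15/89 3525/25988 -15/178 -7 -7 W
final -8 -7 N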